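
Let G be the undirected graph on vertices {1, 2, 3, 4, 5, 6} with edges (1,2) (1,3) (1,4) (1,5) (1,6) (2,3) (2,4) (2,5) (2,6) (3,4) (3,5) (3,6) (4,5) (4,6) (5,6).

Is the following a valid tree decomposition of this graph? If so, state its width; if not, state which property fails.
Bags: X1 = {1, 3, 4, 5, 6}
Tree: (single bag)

A tree decomposition must satisfy three properties: every vertex lies in some bag; for every edge, both endpoints lie together in some bag; and for every vertex, the bags containing it form a connected subtree. Here vertex 2 appears in no bag, so the decomposition is invalid.

No — vertex 2 appears in no bag.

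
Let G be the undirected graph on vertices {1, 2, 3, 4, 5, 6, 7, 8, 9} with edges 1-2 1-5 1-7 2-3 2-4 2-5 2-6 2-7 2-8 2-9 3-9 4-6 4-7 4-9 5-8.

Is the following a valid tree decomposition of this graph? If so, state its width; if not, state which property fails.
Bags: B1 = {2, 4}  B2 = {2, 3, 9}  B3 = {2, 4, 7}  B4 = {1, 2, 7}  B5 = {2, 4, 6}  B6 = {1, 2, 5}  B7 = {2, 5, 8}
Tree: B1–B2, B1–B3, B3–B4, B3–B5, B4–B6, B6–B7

No — edge (9,4) lies in no bag.

A tree decomposition must satisfy three properties: every vertex lies in some bag; for every edge, both endpoints lie together in some bag; and for every vertex, the bags containing it form a connected subtree. Here edge (9,4) lies in no bag, so the decomposition is invalid.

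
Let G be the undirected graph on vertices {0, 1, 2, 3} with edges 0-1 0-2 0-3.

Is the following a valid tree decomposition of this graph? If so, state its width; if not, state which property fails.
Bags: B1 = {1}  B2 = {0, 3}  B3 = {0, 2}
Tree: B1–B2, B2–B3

No — edge (0,1) lies in no bag.

A tree decomposition must satisfy three properties: every vertex lies in some bag; for every edge, both endpoints lie together in some bag; and for every vertex, the bags containing it form a connected subtree. Here edge (0,1) lies in no bag, so the decomposition is invalid.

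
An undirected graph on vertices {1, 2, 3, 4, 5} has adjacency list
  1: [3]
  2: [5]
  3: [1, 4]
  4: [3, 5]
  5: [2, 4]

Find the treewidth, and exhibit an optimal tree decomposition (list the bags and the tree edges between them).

The largest bag has 2 vertices, giving width 1; this decomposition certifies tw(G) ≤ 1. Since G has at least one edge (e.g. 3–4), it is not an edgeless graph, so tw(G) ≥ 1. Combining the bounds, tw(G) = 1.

Treewidth 1.
Bags: B1 = {3, 4}  B2 = {4, 5}  B3 = {2, 5}  B4 = {1, 3}
Tree: B1–B2, B2–B3, B1–B4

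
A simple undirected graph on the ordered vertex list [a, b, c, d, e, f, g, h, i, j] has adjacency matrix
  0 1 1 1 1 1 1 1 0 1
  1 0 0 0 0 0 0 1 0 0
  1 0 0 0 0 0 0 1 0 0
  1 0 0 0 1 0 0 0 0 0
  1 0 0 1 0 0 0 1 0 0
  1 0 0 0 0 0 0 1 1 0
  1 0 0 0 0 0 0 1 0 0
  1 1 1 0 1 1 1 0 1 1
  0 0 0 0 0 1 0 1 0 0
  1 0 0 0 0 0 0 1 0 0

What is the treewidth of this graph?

A width-2 tree decomposition is:
Bags: B1 = {a, b, h}  B2 = {a, h, j}  B3 = {a, e, h}  B4 = {a, g, h}  B5 = {a, f, h}  B6 = {a, c, h}  B7 = {a, d, e}  B8 = {f, h, i}
Tree: B1–B2, B2–B3, B1–B4, B1–B5, B2–B6, B3–B7, B5–B8
Every bag has size at most 3, so the width is 3 − 1 = 2 and tw(G) ≤ 2. Conversely, {a, d, e} is a clique of size 3, and the vertices of any clique must share a bag in every tree decomposition; so some bag has ≥ 3 vertices and tw(G) ≥ 2. Hence tw(G) = 2 exactly.

2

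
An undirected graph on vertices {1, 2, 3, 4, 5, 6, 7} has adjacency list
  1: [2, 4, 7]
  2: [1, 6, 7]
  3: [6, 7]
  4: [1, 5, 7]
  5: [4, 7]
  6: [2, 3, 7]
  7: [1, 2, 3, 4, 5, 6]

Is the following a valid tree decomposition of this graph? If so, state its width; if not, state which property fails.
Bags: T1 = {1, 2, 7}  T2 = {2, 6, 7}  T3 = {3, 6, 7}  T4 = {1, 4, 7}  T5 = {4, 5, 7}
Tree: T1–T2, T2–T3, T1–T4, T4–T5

Yes; width 2.

Every vertex of G appears in some bag (union = {1, 2, 3, 4, 5, 6, 7}); every edge is covered by a bag; and for each vertex v the set of bags containing v is connected in the bag tree. The decomposition is therefore valid. The largest bag has 3 vertices, so the width is 2.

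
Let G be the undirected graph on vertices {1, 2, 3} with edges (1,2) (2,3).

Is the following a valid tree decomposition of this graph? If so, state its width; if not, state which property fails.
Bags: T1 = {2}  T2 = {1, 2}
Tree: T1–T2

A tree decomposition must satisfy three properties: every vertex lies in some bag; for every edge, both endpoints lie together in some bag; and for every vertex, the bags containing it form a connected subtree. Here vertex 3 appears in no bag, so the decomposition is invalid.

No — vertex 3 appears in no bag.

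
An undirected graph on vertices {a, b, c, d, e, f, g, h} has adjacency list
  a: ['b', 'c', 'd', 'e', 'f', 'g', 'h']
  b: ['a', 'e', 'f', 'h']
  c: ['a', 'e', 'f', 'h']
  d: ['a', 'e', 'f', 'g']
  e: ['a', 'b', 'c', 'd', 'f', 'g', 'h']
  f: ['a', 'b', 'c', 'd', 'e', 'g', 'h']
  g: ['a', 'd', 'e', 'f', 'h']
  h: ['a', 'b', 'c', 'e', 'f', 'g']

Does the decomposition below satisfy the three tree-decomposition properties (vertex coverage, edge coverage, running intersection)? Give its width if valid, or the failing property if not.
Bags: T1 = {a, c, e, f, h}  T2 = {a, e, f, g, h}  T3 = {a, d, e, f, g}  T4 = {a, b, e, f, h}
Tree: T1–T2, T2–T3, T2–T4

Yes; width 4.

Vertex coverage: the bags together contain {a, b, c, d, e, f, g, h}, the full vertex set. Edge coverage: each edge of G has both endpoints in at least one bag. Running intersection: for every vertex, the bags containing it form a connected subtree. All three properties hold, so this is a valid tree decomposition of width max|bag| − 1 = 4, and hence tw(G) ≤ 4.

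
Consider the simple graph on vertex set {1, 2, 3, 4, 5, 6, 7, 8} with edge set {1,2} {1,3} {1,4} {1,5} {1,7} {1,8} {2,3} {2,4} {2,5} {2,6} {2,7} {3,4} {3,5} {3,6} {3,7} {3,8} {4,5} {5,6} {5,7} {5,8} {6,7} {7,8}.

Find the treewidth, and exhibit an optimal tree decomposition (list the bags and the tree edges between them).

Every bag has size at most 5, so the width is 5 − 1 = 4 and tw(G) ≤ 4. On the other hand G contains the 5-clique {1, 3, 5, 7, 8}. A clique must lie in a single bag of any decomposition, so no decomposition can have width below 4. The upper and lower bounds meet at 4, so that is the treewidth.

Treewidth 4.
One optimal decomposition is:
Bags: B1 = {2, 3, 5, 6, 7}  B2 = {1, 2, 3, 5, 7}  B3 = {1, 2, 3, 4, 5}  B4 = {1, 3, 5, 7, 8}
Tree: B1–B2, B2–B3, B2–B4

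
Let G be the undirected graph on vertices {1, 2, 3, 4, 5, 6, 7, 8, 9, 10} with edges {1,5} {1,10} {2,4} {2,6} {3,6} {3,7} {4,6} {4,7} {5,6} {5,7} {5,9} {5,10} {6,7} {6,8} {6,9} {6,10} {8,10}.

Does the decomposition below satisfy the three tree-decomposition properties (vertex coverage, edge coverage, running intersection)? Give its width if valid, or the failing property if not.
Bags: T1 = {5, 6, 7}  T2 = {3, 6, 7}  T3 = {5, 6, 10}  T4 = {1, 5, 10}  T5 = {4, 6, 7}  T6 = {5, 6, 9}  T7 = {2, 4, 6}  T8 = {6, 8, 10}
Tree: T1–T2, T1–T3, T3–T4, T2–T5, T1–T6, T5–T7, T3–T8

Every vertex of G appears in some bag (union = {1, 2, 3, 4, 5, 6, 7, 8, 9, 10}); every edge is covered by a bag; and for each vertex v the set of bags containing v is connected in the bag tree. The decomposition is therefore valid. The largest bag has 3 vertices, so the width is 2.

Yes; width 2.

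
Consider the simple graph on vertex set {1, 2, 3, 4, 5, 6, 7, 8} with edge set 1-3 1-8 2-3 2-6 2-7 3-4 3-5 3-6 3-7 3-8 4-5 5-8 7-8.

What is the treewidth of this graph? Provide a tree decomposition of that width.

Treewidth 2.
One optimal decomposition is:
Bags: B1 = {3, 7, 8}  B2 = {2, 3, 7}  B3 = {2, 3, 6}  B4 = {3, 5, 8}  B5 = {3, 4, 5}  B6 = {1, 3, 8}
Tree: B1–B2, B2–B3, B1–B4, B4–B5, B4–B6

The largest bag has 3 vertices, giving width 2; this decomposition certifies tw(G) ≤ 2. Conversely, {1, 3, 8} is a clique of size 3, and the vertices of any clique must share a bag in every tree decomposition; so some bag has ≥ 3 vertices and tw(G) ≥ 2. Hence tw(G) = 2 exactly.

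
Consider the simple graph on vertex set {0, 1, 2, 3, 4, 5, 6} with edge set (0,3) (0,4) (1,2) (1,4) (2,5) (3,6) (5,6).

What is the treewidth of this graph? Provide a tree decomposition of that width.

Each bag holds 3 vertices, so the decomposition has width 2, which upper-bounds the treewidth. Since 6–5–2–1–4–0–3–6 is a cycle in G, G is not acyclic. Forests are exactly the graphs of treewidth ≤ 1, so tw(G) ≥ 2. Combining the bounds, tw(G) = 2.

Treewidth 2.
One such decomposition:
Bags: B1 = {2, 5, 6}  B2 = {1, 2, 6}  B3 = {1, 4, 6}  B4 = {0, 4, 6}  B5 = {0, 3, 6}
Tree: B1–B2, B2–B3, B3–B4, B4–B5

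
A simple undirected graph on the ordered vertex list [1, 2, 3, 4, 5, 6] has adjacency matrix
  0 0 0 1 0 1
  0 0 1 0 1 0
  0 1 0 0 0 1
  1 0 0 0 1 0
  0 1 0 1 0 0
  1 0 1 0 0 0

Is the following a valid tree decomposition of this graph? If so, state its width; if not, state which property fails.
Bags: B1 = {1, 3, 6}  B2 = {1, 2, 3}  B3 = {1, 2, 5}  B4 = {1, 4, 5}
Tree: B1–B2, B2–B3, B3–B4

Every vertex of G appears in some bag (union = {1, 2, 3, 4, 5, 6}); every edge is covered by a bag; and for each vertex v the set of bags containing v is connected in the bag tree. The decomposition is therefore valid. The largest bag has 3 vertices, so the width is 2.

Yes; width 2.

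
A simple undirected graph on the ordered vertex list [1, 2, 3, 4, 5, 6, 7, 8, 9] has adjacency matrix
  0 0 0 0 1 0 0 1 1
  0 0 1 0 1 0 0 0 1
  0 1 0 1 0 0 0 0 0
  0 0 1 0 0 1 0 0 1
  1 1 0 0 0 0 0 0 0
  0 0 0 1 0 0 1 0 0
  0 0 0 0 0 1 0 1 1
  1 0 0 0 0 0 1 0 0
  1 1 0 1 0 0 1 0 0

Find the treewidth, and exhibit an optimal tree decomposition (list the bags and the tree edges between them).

Treewidth 3.
Bags: B1 = {1, 5, 7, 8}  B2 = {1, 5, 7, 9}  B3 = {2, 5, 7, 9}  B4 = {2, 6, 7, 9}  B5 = {2, 4, 6, 9}  B6 = {2, 3, 4, 6}
Tree: B1–B2, B2–B3, B3–B4, B4–B5, B5–B6

Each bag holds 4 vertices, so the decomposition has width 3, which upper-bounds the treewidth. For the lower bound: the 4 vertex sets {1,5,8}, {7}, {9}, {2,3,4,6} are disjoint, each induces a connected subgraph, and every pair is joined by at least one edge of G. Contracting each set to a single vertex therefore yields K_{4} as a minor, and since treewidth is minor-monotone, tw(G) ≥ tw(K_{4}) = 3. Hence tw(G) = 3 exactly.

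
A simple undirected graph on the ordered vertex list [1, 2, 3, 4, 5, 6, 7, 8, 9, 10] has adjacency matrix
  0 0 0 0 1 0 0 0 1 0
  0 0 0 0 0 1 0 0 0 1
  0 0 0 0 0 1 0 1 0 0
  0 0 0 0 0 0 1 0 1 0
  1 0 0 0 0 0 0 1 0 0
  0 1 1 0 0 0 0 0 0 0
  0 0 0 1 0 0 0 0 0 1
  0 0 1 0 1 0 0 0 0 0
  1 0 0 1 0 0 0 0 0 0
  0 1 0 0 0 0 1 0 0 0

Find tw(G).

A width-2 tree decomposition is:
Bags: B1 = {3, 5, 8}  B2 = {3, 5, 6}  B3 = {2, 5, 6}  B4 = {2, 5, 10}  B5 = {5, 7, 10}  B6 = {4, 5, 7}  B7 = {4, 5, 9}  B8 = {1, 5, 9}
Tree: B1–B2, B2–B3, B3–B4, B4–B5, B5–B6, B6–B7, B7–B8
The largest bag has 3 vertices, giving width 2; this decomposition certifies tw(G) ≤ 2. For the lower bound, G contains the cycle 5–8–3–6–2–10–7–4–9–1–5, so G is not a forest; only forests have treewidth ≤ 1, hence tw(G) ≥ 2. Hence tw(G) = 2 exactly.

2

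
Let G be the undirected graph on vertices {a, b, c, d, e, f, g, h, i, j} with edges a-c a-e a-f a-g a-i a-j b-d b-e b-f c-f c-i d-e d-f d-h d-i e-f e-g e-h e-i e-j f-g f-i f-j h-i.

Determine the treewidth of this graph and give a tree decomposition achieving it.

Treewidth 3.
One such decomposition:
Bags: B1 = {d, e, f, i}  B2 = {a, e, f, i}  B3 = {b, d, e, f}  B4 = {a, e, f, j}  B5 = {d, e, h, i}  B6 = {a, c, f, i}  B7 = {a, e, f, g}
Tree: B1–B2, B1–B3, B2–B4, B1–B5, B2–B6, B4–B7

Each bag holds 4 vertices, so the decomposition has width 3, which upper-bounds the treewidth. For the lower bound, the 4 vertices {d, e, h, i} are pairwise adjacent, and any tree decomposition puts a clique entirely inside one bag — forcing width ≥ 3. Combining the bounds, tw(G) = 3.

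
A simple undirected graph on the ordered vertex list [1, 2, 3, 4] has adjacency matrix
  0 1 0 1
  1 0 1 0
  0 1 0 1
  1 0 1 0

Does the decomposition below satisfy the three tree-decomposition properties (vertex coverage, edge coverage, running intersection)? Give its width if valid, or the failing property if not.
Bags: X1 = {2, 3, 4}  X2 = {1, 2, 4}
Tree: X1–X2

Every vertex of G appears in some bag (union = {1, 2, 3, 4}); every edge is covered by a bag; and for each vertex v the set of bags containing v is connected in the bag tree. The decomposition is therefore valid. The largest bag has 3 vertices, so the width is 2.

Yes; width 2.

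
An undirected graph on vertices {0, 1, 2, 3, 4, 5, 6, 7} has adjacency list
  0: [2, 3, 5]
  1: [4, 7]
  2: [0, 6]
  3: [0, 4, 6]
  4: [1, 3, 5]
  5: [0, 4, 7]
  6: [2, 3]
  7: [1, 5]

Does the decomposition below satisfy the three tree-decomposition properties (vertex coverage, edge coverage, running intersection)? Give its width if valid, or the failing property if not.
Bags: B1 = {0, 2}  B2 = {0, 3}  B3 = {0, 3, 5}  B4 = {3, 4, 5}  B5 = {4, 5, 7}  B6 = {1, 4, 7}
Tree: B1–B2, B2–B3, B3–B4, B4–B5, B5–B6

A tree decomposition must satisfy three properties: every vertex lies in some bag; for every edge, both endpoints lie together in some bag; and for every vertex, the bags containing it form a connected subtree. Here vertex 6 appears in no bag, so the decomposition is invalid.

No — vertex 6 appears in no bag.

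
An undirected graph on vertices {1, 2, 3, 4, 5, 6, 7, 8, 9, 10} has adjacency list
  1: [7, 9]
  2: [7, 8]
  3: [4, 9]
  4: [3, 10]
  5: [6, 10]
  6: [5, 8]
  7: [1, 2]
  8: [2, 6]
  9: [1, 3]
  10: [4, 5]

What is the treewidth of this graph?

A width-2 tree decomposition is:
Bags: B1 = {2, 7, 8}  B2 = {6, 7, 8}  B3 = {5, 6, 7}  B4 = {5, 7, 10}  B5 = {4, 7, 10}  B6 = {3, 4, 7}  B7 = {3, 7, 9}  B8 = {1, 7, 9}
Tree: B1–B2, B2–B3, B3–B4, B4–B5, B5–B6, B6–B7, B7–B8
Every bag has size at most 3, so the width is 3 − 1 = 2 and tw(G) ≤ 2. Since 7–2–8–6–5–10–4–3–9–1–7 is a cycle in G, G is not acyclic. Forests are exactly the graphs of treewidth ≤ 1, so tw(G) ≥ 2. Hence tw(G) = 2 exactly.

2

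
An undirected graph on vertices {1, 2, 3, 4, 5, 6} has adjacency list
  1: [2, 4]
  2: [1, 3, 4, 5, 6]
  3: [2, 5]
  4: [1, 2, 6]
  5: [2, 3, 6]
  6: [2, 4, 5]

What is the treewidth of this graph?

2

A width-2 tree decomposition is:
Bags: B1 = {2, 5, 6}  B2 = {2, 4, 6}  B3 = {1, 2, 4}  B4 = {2, 3, 5}
Tree: B1–B2, B2–B3, B1–B4
Each bag holds 3 vertices, so the decomposition has width 2, which upper-bounds the treewidth. On the other hand G contains the 3-clique {2, 3, 5}. A clique must lie in a single bag of any decomposition, so no decomposition can have width below 2. Combining the bounds, tw(G) = 2.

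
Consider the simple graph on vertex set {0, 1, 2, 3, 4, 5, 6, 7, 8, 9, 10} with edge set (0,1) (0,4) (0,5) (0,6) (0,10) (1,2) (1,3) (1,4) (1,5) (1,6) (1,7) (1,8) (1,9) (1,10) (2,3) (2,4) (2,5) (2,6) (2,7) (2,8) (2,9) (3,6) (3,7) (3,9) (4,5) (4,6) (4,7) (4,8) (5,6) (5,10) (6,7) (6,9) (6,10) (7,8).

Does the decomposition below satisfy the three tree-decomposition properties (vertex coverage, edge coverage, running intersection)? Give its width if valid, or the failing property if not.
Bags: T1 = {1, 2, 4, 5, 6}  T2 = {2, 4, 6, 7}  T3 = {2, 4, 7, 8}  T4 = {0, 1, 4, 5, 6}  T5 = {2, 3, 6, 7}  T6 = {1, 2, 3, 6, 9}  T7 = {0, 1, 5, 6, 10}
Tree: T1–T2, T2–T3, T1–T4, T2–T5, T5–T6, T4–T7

No — edge (1,7) lies in no bag.

A tree decomposition must satisfy three properties: every vertex lies in some bag; for every edge, both endpoints lie together in some bag; and for every vertex, the bags containing it form a connected subtree. Here edge (1,7) lies in no bag, so the decomposition is invalid.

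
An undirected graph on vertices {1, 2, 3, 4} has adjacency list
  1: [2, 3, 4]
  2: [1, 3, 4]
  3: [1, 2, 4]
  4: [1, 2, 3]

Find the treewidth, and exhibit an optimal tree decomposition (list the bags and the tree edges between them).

With just one bag of size 4, the width is 4 − 1 = 3, so tw(G) ≤ 3. Conversely, {1, 2, 3, 4} is a clique of size 4, and the vertices of any clique must share a bag in every tree decomposition; so some bag has ≥ 4 vertices and tw(G) ≥ 3. The upper and lower bounds meet at 3, so that is the treewidth.

Treewidth 3.
One optimal decomposition is:
Bags: B1 = {1, 2, 3, 4}
Tree: (single bag)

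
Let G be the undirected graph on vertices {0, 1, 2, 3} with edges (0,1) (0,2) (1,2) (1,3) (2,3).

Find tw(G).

2

A width-2 tree decomposition is:
Bags: B1 = {1, 2, 3}  B2 = {0, 1, 2}
Tree: B1–B2
Every bag has size at most 3, so the width is 3 − 1 = 2 and tw(G) ≤ 2. For the lower bound, the 3 vertices {0, 1, 2} are pairwise adjacent, and any tree decomposition puts a clique entirely inside one bag — forcing width ≥ 2. Therefore the treewidth is 2.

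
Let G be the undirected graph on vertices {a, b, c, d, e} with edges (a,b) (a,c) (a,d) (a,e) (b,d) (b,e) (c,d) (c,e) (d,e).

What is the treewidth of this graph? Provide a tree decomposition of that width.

Treewidth 3.
Bags: B1 = {a, c, d, e}  B2 = {a, b, d, e}
Tree: B1–B2

Every bag has size at most 4, so the width is 4 − 1 = 3 and tw(G) ≤ 3. For the lower bound, the 4 vertices {a, c, d, e} are pairwise adjacent, and any tree decomposition puts a clique entirely inside one bag — forcing width ≥ 3. The upper and lower bounds meet at 3, so that is the treewidth.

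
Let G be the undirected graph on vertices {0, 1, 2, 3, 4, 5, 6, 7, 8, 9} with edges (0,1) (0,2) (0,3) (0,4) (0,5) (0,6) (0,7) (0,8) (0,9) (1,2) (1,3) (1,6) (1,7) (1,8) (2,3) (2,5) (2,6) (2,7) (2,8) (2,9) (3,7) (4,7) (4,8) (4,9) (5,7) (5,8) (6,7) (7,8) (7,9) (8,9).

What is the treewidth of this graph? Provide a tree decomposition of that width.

The largest bag has 5 vertices, giving width 4; this decomposition certifies tw(G) ≤ 4. Conversely, {0, 1, 2, 7, 8} is a clique of size 5, and the vertices of any clique must share a bag in every tree decomposition; so some bag has ≥ 5 vertices and tw(G) ≥ 4. The upper and lower bounds meet at 4, so that is the treewidth.

Treewidth 4.
One such decomposition:
Bags: B1 = {0, 1, 2, 7, 8}  B2 = {0, 2, 7, 8, 9}  B3 = {0, 1, 2, 6, 7}  B4 = {0, 2, 5, 7, 8}  B5 = {0, 1, 2, 3, 7}  B6 = {0, 4, 7, 8, 9}
Tree: B1–B2, B1–B3, B1–B4, B1–B5, B2–B6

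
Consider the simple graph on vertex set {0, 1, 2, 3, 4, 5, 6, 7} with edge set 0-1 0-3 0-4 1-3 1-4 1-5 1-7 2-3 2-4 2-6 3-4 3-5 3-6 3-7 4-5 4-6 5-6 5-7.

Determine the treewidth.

A width-3 tree decomposition is:
Bags: B1 = {3, 4, 5, 6}  B2 = {1, 3, 4, 5}  B3 = {2, 3, 4, 6}  B4 = {0, 1, 3, 4}  B5 = {1, 3, 5, 7}
Tree: B1–B2, B1–B3, B2–B4, B2–B5
The largest bag has 4 vertices, giving width 3; this decomposition certifies tw(G) ≤ 3. For the lower bound, the 4 vertices {0, 1, 3, 4} are pairwise adjacent, and any tree decomposition puts a clique entirely inside one bag — forcing width ≥ 3. The upper and lower bounds meet at 3, so that is the treewidth.

3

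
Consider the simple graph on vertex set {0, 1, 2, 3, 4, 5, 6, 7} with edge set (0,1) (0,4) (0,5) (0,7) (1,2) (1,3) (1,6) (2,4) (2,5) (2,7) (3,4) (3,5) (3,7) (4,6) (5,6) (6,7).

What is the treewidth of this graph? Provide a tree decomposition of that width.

Each bag holds 5 vertices, so the decomposition has width 4, which upper-bounds the treewidth. For the lower bound: the 5 vertex sets {3,7}, {5,6}, {1,2}, {0}, {4} are disjoint, each induces a connected subgraph, and every pair is joined by at least one edge of G. Contracting each set to a single vertex therefore yields K_{5} as a minor, and since treewidth is minor-monotone, tw(G) ≥ tw(K_{5}) = 4. Therefore the treewidth is 4.

Treewidth 4.
One such decomposition:
Bags: B1 = {0, 2, 3, 6, 7}  B2 = {0, 2, 3, 5, 6}  B3 = {0, 1, 2, 3, 6}  B4 = {0, 2, 3, 4, 6}
Tree: B1–B2, B2–B3, B3–B4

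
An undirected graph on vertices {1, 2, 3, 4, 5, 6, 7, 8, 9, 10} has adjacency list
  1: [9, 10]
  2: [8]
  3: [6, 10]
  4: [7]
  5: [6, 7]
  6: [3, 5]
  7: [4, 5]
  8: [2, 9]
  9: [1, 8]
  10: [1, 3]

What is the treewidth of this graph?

1

A width-1 tree decomposition is:
Bags: B1 = {2, 8}  B2 = {8, 9}  B3 = {1, 9}  B4 = {1, 10}  B5 = {3, 10}  B6 = {3, 6}  B7 = {5, 6}  B8 = {5, 7}  B9 = {4, 7}
Tree: B1–B2, B2–B3, B3–B4, B4–B5, B5–B6, B6–B7, B7–B8, B8–B9
The largest bag has 2 vertices, giving width 1; this decomposition certifies tw(G) ≤ 1. G has an edge, so its treewidth is at least 1. The upper and lower bounds meet at 1, so that is the treewidth.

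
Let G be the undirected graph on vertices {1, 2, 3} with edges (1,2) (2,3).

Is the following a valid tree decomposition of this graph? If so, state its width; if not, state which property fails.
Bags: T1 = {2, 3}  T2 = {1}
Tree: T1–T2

No — edge (2,1) lies in no bag.

A tree decomposition must satisfy three properties: every vertex lies in some bag; for every edge, both endpoints lie together in some bag; and for every vertex, the bags containing it form a connected subtree. Here edge (2,1) lies in no bag, so the decomposition is invalid.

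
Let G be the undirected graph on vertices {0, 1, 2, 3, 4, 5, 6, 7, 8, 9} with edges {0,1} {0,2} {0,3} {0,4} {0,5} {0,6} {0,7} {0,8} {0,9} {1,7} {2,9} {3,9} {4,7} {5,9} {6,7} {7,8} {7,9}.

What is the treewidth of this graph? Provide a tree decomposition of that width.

The largest bag has 3 vertices, giving width 2; this decomposition certifies tw(G) ≤ 2. For the lower bound, the 3 vertices {0, 2, 9} are pairwise adjacent, and any tree decomposition puts a clique entirely inside one bag — forcing width ≥ 2. Therefore the treewidth is 2.

Treewidth 2.
One optimal decomposition is:
Bags: B1 = {0, 6, 7}  B2 = {0, 7, 8}  B3 = {0, 7, 9}  B4 = {0, 5, 9}  B5 = {0, 3, 9}  B6 = {0, 4, 7}  B7 = {0, 1, 7}  B8 = {0, 2, 9}
Tree: B1–B2, B1–B3, B3–B4, B4–B5, B2–B6, B1–B7, B4–B8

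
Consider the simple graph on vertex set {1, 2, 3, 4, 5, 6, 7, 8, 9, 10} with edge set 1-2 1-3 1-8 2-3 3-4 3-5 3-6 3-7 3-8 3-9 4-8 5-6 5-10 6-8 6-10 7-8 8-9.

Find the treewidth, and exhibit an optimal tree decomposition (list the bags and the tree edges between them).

The largest bag has 3 vertices, giving width 2; this decomposition certifies tw(G) ≤ 2. On the other hand G contains the 3-clique {5, 6, 10}. A clique must lie in a single bag of any decomposition, so no decomposition can have width below 2. Combining the bounds, tw(G) = 2.

Treewidth 2.
One such decomposition:
Bags: B1 = {1, 3, 8}  B2 = {3, 6, 8}  B3 = {3, 8, 9}  B4 = {3, 4, 8}  B5 = {3, 5, 6}  B6 = {5, 6, 10}  B7 = {3, 7, 8}  B8 = {1, 2, 3}
Tree: B1–B2, B1–B3, B1–B4, B2–B5, B5–B6, B4–B7, B1–B8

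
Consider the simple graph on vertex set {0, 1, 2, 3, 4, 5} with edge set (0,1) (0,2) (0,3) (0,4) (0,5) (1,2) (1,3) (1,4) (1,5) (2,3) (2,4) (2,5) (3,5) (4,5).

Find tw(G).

A width-4 tree decomposition is:
Bags: B1 = {0, 1, 2, 4, 5}  B2 = {0, 1, 2, 3, 5}
Tree: B1–B2
Each bag holds 5 vertices, so the decomposition has width 4, which upper-bounds the treewidth. On the other hand G contains the 5-clique {0, 1, 2, 3, 5}. A clique must lie in a single bag of any decomposition, so no decomposition can have width below 4. Therefore the treewidth is 4.

4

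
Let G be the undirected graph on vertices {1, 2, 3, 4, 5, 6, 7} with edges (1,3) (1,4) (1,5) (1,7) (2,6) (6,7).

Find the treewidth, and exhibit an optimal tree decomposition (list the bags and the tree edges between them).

Each bag holds 2 vertices, so the decomposition has width 1, which upper-bounds the treewidth. Since G has at least one edge (e.g. 1–7), it is not an edgeless graph, so tw(G) ≥ 1. Therefore the treewidth is 1.

Treewidth 1.
Bags: B1 = {1, 7}  B2 = {1, 4}  B3 = {6, 7}  B4 = {1, 5}  B5 = {1, 3}  B6 = {2, 6}
Tree: B1–B2, B1–B3, B1–B4, B4–B5, B3–B6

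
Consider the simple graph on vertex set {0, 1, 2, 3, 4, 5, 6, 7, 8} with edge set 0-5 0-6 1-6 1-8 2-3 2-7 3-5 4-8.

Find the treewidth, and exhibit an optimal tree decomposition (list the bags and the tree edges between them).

Each bag holds 2 vertices, so the decomposition has width 1, which upper-bounds the treewidth. Any graph with an edge has treewidth ≥ 1, and G has the edge 4–8. Hence tw(G) = 1 exactly.

Treewidth 1.
One such decomposition:
Bags: B1 = {4, 8}  B2 = {1, 8}  B3 = {1, 6}  B4 = {0, 6}  B5 = {0, 5}  B6 = {3, 5}  B7 = {2, 3}  B8 = {2, 7}
Tree: B1–B2, B2–B3, B3–B4, B4–B5, B5–B6, B6–B7, B7–B8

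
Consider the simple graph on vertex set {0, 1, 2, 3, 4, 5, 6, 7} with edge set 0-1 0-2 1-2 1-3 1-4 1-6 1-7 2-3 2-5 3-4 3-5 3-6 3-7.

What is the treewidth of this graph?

2

A width-2 tree decomposition is:
Bags: B1 = {1, 2, 3}  B2 = {1, 3, 6}  B3 = {1, 3, 4}  B4 = {0, 1, 2}  B5 = {1, 3, 7}  B6 = {2, 3, 5}
Tree: B1–B2, B1–B3, B1–B4, B1–B5, B1–B6
Each bag holds 3 vertices, so the decomposition has width 2, which upper-bounds the treewidth. On the other hand G contains the 3-clique {0, 1, 2}. A clique must lie in a single bag of any decomposition, so no decomposition can have width below 2. Hence tw(G) = 2 exactly.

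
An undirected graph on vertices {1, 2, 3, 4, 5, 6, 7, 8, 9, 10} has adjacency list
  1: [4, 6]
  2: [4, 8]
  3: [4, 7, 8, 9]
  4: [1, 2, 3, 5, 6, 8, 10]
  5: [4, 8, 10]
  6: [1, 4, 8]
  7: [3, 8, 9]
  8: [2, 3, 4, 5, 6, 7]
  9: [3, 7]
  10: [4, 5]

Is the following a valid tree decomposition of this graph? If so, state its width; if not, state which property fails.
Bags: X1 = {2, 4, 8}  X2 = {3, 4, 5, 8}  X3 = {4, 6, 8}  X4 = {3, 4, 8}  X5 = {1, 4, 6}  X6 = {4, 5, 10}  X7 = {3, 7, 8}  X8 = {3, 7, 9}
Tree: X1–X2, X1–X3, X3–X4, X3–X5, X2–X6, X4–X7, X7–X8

A tree decomposition must satisfy three properties: every vertex lies in some bag; for every edge, both endpoints lie together in some bag; and for every vertex, the bags containing it form a connected subtree. Here bags containing vertex 3 are not connected in the tree, so the decomposition is invalid.

No — bags containing vertex 3 are not connected in the tree.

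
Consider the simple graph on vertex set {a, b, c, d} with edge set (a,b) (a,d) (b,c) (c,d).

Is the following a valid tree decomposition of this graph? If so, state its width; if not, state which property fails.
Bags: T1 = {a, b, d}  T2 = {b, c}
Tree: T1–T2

No — edge (d,c) lies in no bag.

A tree decomposition must satisfy three properties: every vertex lies in some bag; for every edge, both endpoints lie together in some bag; and for every vertex, the bags containing it form a connected subtree. Here edge (d,c) lies in no bag, so the decomposition is invalid.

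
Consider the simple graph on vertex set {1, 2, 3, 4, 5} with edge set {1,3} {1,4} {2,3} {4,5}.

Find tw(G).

A width-1 tree decomposition is:
Bags: B1 = {4, 5}  B2 = {1, 4}  B3 = {1, 3}  B4 = {2, 3}
Tree: B1–B2, B2–B3, B3–B4
Each bag holds 2 vertices, so the decomposition has width 1, which upper-bounds the treewidth. Since G has at least one edge (e.g. 5–4), it is not an edgeless graph, so tw(G) ≥ 1. Combining the bounds, tw(G) = 1.

1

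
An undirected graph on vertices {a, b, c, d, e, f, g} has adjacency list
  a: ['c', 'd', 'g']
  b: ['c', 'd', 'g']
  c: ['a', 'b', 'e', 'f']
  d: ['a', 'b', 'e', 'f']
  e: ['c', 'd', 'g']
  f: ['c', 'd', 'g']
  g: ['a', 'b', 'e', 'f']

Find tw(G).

A width-3 tree decomposition is:
Bags: B1 = {c, d, f, g}  B2 = {a, c, d, g}  B3 = {b, c, d, g}  B4 = {c, d, e, g}
Tree: B1–B2, B2–B3, B3–B4
The largest bag has 4 vertices, giving width 3; this decomposition certifies tw(G) ≤ 3. For the lower bound: the 4 vertex sets {c,f}, {a,g}, {d}, {b} are disjoint, each induces a connected subgraph, and every pair is joined by at least one edge of G. Contracting each set to a single vertex therefore yields K_{4} as a minor, and since treewidth is minor-monotone, tw(G) ≥ tw(K_{4}) = 3. The upper and lower bounds meet at 3, so that is the treewidth.

3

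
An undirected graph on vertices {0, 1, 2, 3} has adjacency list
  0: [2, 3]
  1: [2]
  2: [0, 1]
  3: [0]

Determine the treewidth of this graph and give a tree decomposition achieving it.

Treewidth 1.
One optimal decomposition is:
Bags: B1 = {1, 2}  B2 = {0, 2}  B3 = {0, 3}
Tree: B1–B2, B2–B3

Each bag holds 2 vertices, so the decomposition has width 1, which upper-bounds the treewidth. G has an edge, so its treewidth is at least 1. The upper and lower bounds meet at 1, so that is the treewidth.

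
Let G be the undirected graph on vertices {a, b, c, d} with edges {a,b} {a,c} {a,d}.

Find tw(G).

A width-1 tree decomposition is:
Bags: B1 = {a, c}  B2 = {a, d}  B3 = {a, b}
Tree: B1–B2, B2–B3
Each bag holds 2 vertices, so the decomposition has width 1, which upper-bounds the treewidth. Any graph with an edge has treewidth ≥ 1, and G has the edge c–a. Combining the bounds, tw(G) = 1.

1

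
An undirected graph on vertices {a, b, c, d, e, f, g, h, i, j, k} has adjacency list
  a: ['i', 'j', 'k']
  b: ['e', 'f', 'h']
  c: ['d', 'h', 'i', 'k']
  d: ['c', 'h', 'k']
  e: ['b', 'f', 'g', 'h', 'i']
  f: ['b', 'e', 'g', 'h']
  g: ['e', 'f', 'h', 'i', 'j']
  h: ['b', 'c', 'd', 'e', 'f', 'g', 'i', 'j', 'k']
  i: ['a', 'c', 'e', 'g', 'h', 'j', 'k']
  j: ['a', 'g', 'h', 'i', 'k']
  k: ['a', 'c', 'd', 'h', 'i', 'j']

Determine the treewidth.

A width-3 tree decomposition is:
Bags: B1 = {h, i, j, k}  B2 = {g, h, i, j}  B3 = {e, g, h, i}  B4 = {c, h, i, k}  B5 = {e, f, g, h}  B6 = {c, d, h, k}  B7 = {a, i, j, k}  B8 = {b, e, f, h}
Tree: B1–B2, B2–B3, B1–B4, B3–B5, B4–B6, B1–B7, B5–B8
Every bag has size at most 4, so the width is 4 − 1 = 3 and tw(G) ≤ 3. On the other hand G contains the 4-clique {c, d, h, k}. A clique must lie in a single bag of any decomposition, so no decomposition can have width below 3. The upper and lower bounds meet at 3, so that is the treewidth.

3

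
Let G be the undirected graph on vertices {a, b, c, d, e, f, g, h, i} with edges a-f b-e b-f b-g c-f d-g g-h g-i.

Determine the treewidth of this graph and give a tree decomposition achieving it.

Treewidth 1.
Bags: B1 = {b, g}  B2 = {d, g}  B3 = {b, f}  B4 = {b, e}  B5 = {a, f}  B6 = {g, h}  B7 = {c, f}  B8 = {g, i}
Tree: B1–B2, B1–B3, B3–B4, B3–B5, B2–B6, B5–B7, B1–B8

Every bag has size at most 2, so the width is 2 − 1 = 1 and tw(G) ≤ 1. Since G has at least one edge (e.g. b–g), it is not an edgeless graph, so tw(G) ≥ 1. Combining the bounds, tw(G) = 1.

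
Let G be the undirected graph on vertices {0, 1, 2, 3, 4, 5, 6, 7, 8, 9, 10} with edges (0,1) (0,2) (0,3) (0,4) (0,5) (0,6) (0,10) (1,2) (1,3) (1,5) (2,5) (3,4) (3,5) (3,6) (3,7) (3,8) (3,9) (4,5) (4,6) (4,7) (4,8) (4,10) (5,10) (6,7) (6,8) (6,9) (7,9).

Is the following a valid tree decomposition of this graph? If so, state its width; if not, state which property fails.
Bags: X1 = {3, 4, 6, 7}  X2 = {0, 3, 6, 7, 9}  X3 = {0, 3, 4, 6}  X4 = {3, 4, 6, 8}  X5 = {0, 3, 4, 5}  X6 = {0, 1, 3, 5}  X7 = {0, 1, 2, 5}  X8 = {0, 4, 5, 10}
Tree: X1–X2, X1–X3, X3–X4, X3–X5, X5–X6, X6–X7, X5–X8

No — bags containing vertex 0 are not connected in the tree.

A tree decomposition must satisfy three properties: every vertex lies in some bag; for every edge, both endpoints lie together in some bag; and for every vertex, the bags containing it form a connected subtree. Here bags containing vertex 0 are not connected in the tree, so the decomposition is invalid.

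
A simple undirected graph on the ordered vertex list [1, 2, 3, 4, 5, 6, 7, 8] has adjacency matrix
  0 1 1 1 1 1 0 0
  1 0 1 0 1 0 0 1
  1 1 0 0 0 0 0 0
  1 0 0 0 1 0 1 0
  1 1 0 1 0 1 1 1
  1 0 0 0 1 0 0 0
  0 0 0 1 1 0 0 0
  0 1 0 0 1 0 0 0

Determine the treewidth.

2

A width-2 tree decomposition is:
Bags: B1 = {1, 2, 3}  B2 = {1, 2, 5}  B3 = {1, 4, 5}  B4 = {2, 5, 8}  B5 = {4, 5, 7}  B6 = {1, 5, 6}
Tree: B1–B2, B2–B3, B2–B4, B3–B5, B3–B6
The largest bag has 3 vertices, giving width 2; this decomposition certifies tw(G) ≤ 2. Conversely, {1, 2, 3} is a clique of size 3, and the vertices of any clique must share a bag in every tree decomposition; so some bag has ≥ 3 vertices and tw(G) ≥ 2. The upper and lower bounds meet at 2, so that is the treewidth.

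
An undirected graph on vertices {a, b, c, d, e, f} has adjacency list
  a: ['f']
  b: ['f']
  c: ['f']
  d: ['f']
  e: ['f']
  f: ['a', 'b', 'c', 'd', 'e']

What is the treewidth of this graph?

1

A width-1 tree decomposition is:
Bags: B1 = {e, f}  B2 = {c, f}  B3 = {b, f}  B4 = {d, f}  B5 = {a, f}
Tree: B1–B2, B1–B3, B3–B4, B1–B5
Each bag holds 2 vertices, so the decomposition has width 1, which upper-bounds the treewidth. Since G has at least one edge (e.g. e–f), it is not an edgeless graph, so tw(G) ≥ 1. Hence tw(G) = 1 exactly.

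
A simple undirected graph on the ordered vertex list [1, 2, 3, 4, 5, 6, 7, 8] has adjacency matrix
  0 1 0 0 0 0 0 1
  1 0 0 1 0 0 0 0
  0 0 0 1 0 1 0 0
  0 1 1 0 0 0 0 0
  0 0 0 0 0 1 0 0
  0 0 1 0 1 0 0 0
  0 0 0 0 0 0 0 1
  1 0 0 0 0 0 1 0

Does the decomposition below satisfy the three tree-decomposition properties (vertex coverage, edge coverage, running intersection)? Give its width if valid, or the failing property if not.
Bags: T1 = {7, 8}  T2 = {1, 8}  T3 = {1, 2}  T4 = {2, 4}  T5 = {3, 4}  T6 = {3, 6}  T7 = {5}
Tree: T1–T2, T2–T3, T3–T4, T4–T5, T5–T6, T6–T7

A tree decomposition must satisfy three properties: every vertex lies in some bag; for every edge, both endpoints lie together in some bag; and for every vertex, the bags containing it form a connected subtree. Here edge (6,5) lies in no bag, so the decomposition is invalid.

No — edge (6,5) lies in no bag.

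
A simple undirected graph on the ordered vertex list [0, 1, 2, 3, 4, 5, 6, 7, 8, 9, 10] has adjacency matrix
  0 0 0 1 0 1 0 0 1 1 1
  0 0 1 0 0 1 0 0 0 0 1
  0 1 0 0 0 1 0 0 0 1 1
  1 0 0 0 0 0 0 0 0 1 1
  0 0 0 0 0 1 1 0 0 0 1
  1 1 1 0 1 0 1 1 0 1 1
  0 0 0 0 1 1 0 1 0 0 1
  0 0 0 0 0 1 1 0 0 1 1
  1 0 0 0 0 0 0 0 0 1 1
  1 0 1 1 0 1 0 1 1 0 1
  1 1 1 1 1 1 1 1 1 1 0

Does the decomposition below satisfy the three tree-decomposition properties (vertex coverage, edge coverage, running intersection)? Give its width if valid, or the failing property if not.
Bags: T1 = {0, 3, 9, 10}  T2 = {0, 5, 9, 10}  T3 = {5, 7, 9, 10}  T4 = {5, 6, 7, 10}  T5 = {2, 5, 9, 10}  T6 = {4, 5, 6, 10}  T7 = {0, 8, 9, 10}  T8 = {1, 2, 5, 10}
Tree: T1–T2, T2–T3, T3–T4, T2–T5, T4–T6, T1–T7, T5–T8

Every vertex of G appears in some bag (union = {0, 1, 2, 3, 4, 5, 6, 7, 8, 9, 10}); every edge is covered by a bag; and for each vertex v the set of bags containing v is connected in the bag tree. The decomposition is therefore valid. The largest bag has 4 vertices, so the width is 3.

Yes; width 3.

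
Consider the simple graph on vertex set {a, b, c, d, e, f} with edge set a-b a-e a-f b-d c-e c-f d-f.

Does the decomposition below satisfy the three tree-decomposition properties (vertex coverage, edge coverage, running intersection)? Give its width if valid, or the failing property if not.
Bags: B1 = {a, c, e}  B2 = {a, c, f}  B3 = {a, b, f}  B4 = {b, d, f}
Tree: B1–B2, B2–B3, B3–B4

Yes; width 2.

Checking the three conditions: (i) the bags cover all of {a, b, c, d, e, f}; (ii) for each edge, some bag contains both endpoints; (iii) the bags containing any fixed vertex form a subtree. All hold, so the decomposition is valid with width 3 − 1 = 2.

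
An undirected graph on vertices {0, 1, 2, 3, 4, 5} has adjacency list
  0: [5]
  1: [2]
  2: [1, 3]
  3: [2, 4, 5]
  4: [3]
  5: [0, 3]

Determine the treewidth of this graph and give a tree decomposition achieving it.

Treewidth 1.
One such decomposition:
Bags: B1 = {1, 2}  B2 = {2, 3}  B3 = {3, 5}  B4 = {3, 4}  B5 = {0, 5}
Tree: B1–B2, B2–B3, B2–B4, B3–B5

Each bag holds 2 vertices, so the decomposition has width 1, which upper-bounds the treewidth. G has an edge, so its treewidth is at least 1. Therefore the treewidth is 1.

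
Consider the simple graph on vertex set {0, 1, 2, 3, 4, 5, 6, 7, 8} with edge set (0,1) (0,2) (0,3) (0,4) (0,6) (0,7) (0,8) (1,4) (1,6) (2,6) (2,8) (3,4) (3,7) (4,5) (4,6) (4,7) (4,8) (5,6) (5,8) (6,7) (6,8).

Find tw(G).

3

A width-3 tree decomposition is:
Bags: B1 = {4, 5, 6, 8}  B2 = {0, 4, 6, 8}  B3 = {0, 2, 6, 8}  B4 = {0, 4, 6, 7}  B5 = {0, 1, 4, 6}  B6 = {0, 3, 4, 7}
Tree: B1–B2, B2–B3, B2–B4, B2–B5, B4–B6
Every bag has size at most 4, so the width is 4 − 1 = 3 and tw(G) ≤ 3. Conversely, {0, 2, 6, 8} is a clique of size 4, and the vertices of any clique must share a bag in every tree decomposition; so some bag has ≥ 4 vertices and tw(G) ≥ 3. Hence tw(G) = 3 exactly.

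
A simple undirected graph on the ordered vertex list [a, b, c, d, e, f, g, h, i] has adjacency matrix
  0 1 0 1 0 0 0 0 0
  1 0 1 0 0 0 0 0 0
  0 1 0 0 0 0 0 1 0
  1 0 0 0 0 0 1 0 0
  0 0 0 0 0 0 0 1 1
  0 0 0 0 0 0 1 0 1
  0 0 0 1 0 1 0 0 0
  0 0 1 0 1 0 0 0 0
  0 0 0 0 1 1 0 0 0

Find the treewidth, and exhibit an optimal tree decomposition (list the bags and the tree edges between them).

The largest bag has 3 vertices, giving width 2; this decomposition certifies tw(G) ≤ 2. For the lower bound, G contains the cycle c–h–e–i–f–g–d–a–b–c, so G is not a forest; only forests have treewidth ≤ 1, hence tw(G) ≥ 2. Combining the bounds, tw(G) = 2.

Treewidth 2.
One such decomposition:
Bags: B1 = {c, e, h}  B2 = {c, e, i}  B3 = {c, f, i}  B4 = {c, f, g}  B5 = {c, d, g}  B6 = {a, c, d}  B7 = {a, b, c}
Tree: B1–B2, B2–B3, B3–B4, B4–B5, B5–B6, B6–B7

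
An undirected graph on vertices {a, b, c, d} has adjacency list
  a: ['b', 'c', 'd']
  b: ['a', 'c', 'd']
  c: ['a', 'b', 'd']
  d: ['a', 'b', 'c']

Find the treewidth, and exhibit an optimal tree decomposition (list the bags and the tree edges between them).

A single bag containing all 4 vertices is trivially a valid decomposition of width 3. For the lower bound, the 4 vertices {a, b, c, d} are pairwise adjacent, and any tree decomposition puts a clique entirely inside one bag — forcing width ≥ 3. Hence tw(G) = 3 exactly.

Treewidth 3.
One such decomposition:
Bags: B1 = {a, b, c, d}
Tree: (single bag)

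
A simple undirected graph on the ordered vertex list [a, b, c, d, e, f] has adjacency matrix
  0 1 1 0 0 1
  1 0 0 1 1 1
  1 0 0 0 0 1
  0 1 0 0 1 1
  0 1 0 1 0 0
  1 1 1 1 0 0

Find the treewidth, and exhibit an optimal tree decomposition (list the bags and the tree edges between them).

The largest bag has 3 vertices, giving width 2; this decomposition certifies tw(G) ≤ 2. Conversely, {b, d, e} is a clique of size 3, and the vertices of any clique must share a bag in every tree decomposition; so some bag has ≥ 3 vertices and tw(G) ≥ 2. Therefore the treewidth is 2.

Treewidth 2.
Bags: B1 = {b, d, f}  B2 = {a, b, f}  B3 = {a, c, f}  B4 = {b, d, e}
Tree: B1–B2, B2–B3, B1–B4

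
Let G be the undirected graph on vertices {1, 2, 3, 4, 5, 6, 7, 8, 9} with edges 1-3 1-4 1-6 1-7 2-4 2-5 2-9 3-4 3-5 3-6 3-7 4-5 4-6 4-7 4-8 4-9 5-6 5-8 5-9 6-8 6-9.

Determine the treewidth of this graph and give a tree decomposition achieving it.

Each bag holds 4 vertices, so the decomposition has width 3, which upper-bounds the treewidth. On the other hand G contains the 4-clique {1, 3, 4, 6}. A clique must lie in a single bag of any decomposition, so no decomposition can have width below 3. Hence tw(G) = 3 exactly.

Treewidth 3.
Bags: B1 = {4, 5, 6, 9}  B2 = {3, 4, 5, 6}  B3 = {4, 5, 6, 8}  B4 = {1, 3, 4, 6}  B5 = {2, 4, 5, 9}  B6 = {1, 3, 4, 7}
Tree: B1–B2, B1–B3, B2–B4, B1–B5, B4–B6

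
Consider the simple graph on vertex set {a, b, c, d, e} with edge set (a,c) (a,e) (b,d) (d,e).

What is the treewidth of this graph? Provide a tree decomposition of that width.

Every bag has size at most 2, so the width is 2 − 1 = 1 and tw(G) ≤ 1. G has an edge, so its treewidth is at least 1. The upper and lower bounds meet at 1, so that is the treewidth.

Treewidth 1.
One optimal decomposition is:
Bags: B1 = {d, e}  B2 = {b, d}  B3 = {a, e}  B4 = {a, c}
Tree: B1–B2, B1–B3, B3–B4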